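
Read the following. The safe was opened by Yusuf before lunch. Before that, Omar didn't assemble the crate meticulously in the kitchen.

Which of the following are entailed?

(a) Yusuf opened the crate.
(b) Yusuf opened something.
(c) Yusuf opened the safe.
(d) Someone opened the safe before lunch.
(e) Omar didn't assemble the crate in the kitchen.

(a) Not entailed — Yusuf opened the safe, not the crate; the crate belongs to the assembling event.
(b) Entailed — this follows by dropping conjuncts from the opening event's description.
(c) Entailed — this follows by dropping conjuncts from the opening event's description.
(d) Entailed — this follows by dropping conjuncts from the opening event's description.
(e) Not entailed — dropping 'meticulously' under negation is not valid — the original leaves open that Omar assembled the crate some other way.

(b), (c), (d)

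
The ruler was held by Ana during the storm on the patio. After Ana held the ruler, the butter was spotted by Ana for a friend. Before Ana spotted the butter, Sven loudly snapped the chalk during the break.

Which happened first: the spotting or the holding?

The connectives place the holding before the spotting.

the holding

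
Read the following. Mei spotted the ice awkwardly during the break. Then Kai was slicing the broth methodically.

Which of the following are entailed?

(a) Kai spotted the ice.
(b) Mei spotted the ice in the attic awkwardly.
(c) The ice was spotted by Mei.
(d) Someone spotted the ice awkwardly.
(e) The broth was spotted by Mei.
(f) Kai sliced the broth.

(c), (d)

(a) Not entailed — the passage has Mei spotting the ice, not Kai.
(b) Not entailed — 'in the attic' adds information not in the original event.
(c) Entailed — dropping 'awkwardly', 'during the break' leaves a sub-description the original still satisfies.
(d) Entailed — this follows by dropping conjuncts from the spotting event's description.
(e) Not entailed — Mei spotted the ice, not the broth; the broth belongs to the slicing event.
(f) Not entailed — 'was slicing' is progressive on an accomplishment; it does not entail the completed 'sliced'.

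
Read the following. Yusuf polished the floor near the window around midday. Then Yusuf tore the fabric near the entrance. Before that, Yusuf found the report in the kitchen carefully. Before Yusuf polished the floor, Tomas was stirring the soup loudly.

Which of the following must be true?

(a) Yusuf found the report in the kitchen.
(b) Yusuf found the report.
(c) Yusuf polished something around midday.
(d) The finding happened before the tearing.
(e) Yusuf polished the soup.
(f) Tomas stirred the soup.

(a) Entailed — this follows by dropping conjuncts from the finding event's description.
(b) Entailed — dropping 'carefully', 'in the kitchen' leaves a sub-description the original still satisfies.
(c) Entailed — every conjunct here is already in the original polishing event.
(d) Entailed — the narrative places the finding before the tearing.
(e) Not entailed — Yusuf polished the floor, not the soup; the soup belongs to the stirring event.
(f) Entailed — 'stir' is an activity; 'was stirring' entails that some stirring happened, so 'stirred' holds.

(a), (b), (c), (d), (f)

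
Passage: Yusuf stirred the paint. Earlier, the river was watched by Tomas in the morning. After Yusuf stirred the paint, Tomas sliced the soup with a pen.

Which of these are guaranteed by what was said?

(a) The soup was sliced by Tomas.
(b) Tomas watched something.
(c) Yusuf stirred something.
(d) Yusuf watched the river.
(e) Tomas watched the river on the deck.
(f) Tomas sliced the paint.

(a) Entailed — dropping 'with a pen' leaves a sub-description the original still satisfies.
(b) Entailed — dropping 'in the morning' and generalizing the patient leaves a sub-description the original still satisfies.
(c) Entailed — this follows by dropping conjuncts from the stirring event's description.
(d) Not entailed — the passage has Tomas watching the river, not Yusuf.
(e) Not entailed — 'on the deck' adds information not in the original event.
(f) Not entailed — Tomas sliced the soup, not the paint; the paint belongs to the stirring event.

(a), (b), (c)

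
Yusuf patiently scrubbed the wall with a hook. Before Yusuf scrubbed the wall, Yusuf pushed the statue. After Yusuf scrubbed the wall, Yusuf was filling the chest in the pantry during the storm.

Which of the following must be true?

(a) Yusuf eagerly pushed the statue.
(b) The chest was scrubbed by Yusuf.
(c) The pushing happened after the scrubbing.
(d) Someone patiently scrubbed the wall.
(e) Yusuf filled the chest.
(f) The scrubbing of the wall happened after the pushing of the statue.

(d), (f)

(a) Not entailed — 'eagerly' adds information not in the original event.
(b) Not entailed — Yusuf scrubbed the wall, not the chest; the chest belongs to the filling event.
(c) Not entailed — the narrative places the pushing before the scrubbing, not after.
(d) Entailed — this follows by dropping conjuncts from the scrubbing event's description.
(e) Not entailed — 'was filling' is progressive on an accomplishment; it does not entail the completed 'filled'.
(f) Entailed — the narrative places the pushing before the scrubbing.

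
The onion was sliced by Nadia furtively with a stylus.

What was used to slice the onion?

a stylus

'with a stylus' marks the instrument of the slicing event.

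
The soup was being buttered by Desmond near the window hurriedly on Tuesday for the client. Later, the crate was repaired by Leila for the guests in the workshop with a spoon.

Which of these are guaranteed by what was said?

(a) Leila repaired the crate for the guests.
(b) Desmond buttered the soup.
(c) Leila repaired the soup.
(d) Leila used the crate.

(a) Entailed — the original entails any weakening of itself; this just drops 'with a spoon', 'in the workshop'.
(b) Not entailed — 'was buttering' is progressive on an accomplishment; it does not entail the completed 'buttered'.
(c) Not entailed — Leila repaired the crate, not the soup; the soup belongs to the buttering event.
(d) Not entailed — the crate is the patient, not an instrument — Leila used a spoon.

(a)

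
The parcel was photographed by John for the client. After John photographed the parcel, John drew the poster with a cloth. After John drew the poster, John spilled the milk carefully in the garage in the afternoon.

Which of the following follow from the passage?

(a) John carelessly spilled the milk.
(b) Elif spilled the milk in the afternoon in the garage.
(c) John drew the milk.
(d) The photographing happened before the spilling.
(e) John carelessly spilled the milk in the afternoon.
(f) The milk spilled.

(a) Not entailed — 'carelessly' adds a manner not in (and inconsistent with) the original.
(b) Not entailed — the passage has John spilling the milk, not Elif.
(c) Not entailed — John drew the poster, not the milk; the milk belongs to the spilling event.
(d) Entailed — the narrative places the photographing before the spilling.
(e) Not entailed — 'carelessly' adds a manner not in (and inconsistent with) the original.
(f) Entailed — 'John spilled the milk' is causative; it entails the inchoative 'the milk spilled'.

(d), (f)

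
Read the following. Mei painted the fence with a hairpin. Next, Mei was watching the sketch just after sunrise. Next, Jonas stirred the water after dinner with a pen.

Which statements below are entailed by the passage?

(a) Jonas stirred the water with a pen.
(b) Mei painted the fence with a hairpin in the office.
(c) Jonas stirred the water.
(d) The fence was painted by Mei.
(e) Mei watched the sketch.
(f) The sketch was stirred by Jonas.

(a), (c), (d), (e)

(a) Entailed — every conjunct here is already in the original stirring event.
(b) Not entailed — 'in the office' adds information not in the original event.
(c) Entailed — the original entails any weakening of itself; this just drops 'after dinner', 'with a pen'.
(d) Entailed — this follows by dropping conjuncts from the painting event's description.
(e) Entailed — 'watch' is an activity; 'was watching' entails that some watching happened, so 'watched' holds.
(f) Not entailed — Jonas stirred the water, not the sketch; the sketch belongs to the watching event.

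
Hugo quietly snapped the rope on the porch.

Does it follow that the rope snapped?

yes

'Hugo snapped the rope' is the causative; it entails the inchoative 'the rope snapped'.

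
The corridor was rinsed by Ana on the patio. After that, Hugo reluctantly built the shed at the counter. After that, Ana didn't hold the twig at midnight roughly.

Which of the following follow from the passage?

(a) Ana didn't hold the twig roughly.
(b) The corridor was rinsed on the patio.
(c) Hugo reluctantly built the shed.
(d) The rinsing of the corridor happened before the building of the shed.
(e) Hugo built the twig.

(a) Not entailed — dropping 'at midnight' under negation is not valid — the original leaves open that Ana held the twig some other way.
(b) Entailed — this follows by dropping conjuncts from the rinsing event's description.
(c) Entailed — this follows by dropping conjuncts from the building event's description.
(d) Entailed — the narrative places the rinsing before the building.
(e) Not entailed — Hugo built the shed, not the twig; the twig belongs to the holding event.

(b), (c), (d)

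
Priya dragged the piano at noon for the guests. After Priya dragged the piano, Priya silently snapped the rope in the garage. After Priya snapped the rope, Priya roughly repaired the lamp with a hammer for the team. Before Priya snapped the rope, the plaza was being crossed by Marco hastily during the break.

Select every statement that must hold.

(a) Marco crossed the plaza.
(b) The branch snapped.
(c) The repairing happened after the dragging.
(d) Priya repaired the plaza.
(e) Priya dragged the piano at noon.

(a) Not entailed — 'was crossing' is progressive on an accomplishment; it does not entail the completed 'crossed'.
(b) Not entailed — the rope is what snapped, not the branch.
(c) Entailed — the narrative places the dragging before the repairing.
(d) Not entailed — Priya repaired the lamp, not the plaza; the plaza belongs to the crossing event.
(e) Entailed — every conjunct here is already in the original dragging event.

(c), (e)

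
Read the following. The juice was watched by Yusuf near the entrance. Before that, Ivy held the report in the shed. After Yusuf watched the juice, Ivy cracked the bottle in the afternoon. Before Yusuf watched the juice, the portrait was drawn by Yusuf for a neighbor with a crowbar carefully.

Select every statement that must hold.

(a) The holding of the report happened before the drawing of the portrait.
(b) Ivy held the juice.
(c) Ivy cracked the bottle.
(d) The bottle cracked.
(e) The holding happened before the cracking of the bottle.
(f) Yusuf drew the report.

(a) Not entailed — the narrative doesn't order the holding relative to the drawing.
(b) Not entailed — Ivy held the report, not the juice; the juice belongs to the watching event.
(c) Entailed — dropping 'in the afternoon' leaves a sub-description the original still satisfies.
(d) Entailed — 'Ivy cracked the bottle' is causative; it entails the inchoative 'the bottle cracked'.
(e) Entailed — the narrative places the holding before the cracking.
(f) Not entailed — Yusuf drew the portrait, not the report; the report belongs to the holding event.

(c), (d), (e)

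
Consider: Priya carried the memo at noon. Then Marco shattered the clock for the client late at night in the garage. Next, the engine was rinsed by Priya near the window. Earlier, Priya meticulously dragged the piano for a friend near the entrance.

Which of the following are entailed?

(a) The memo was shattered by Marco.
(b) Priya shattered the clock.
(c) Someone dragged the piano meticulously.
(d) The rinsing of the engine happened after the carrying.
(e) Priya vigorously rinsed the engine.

(c), (d)

(a) Not entailed — Marco shattered the clock, not the memo; the memo belongs to the carrying event.
(b) Not entailed — the passage has Marco shattering the clock, not Priya.
(c) Entailed — every conjunct here is already in the original dragging event.
(d) Entailed — the narrative places the carrying before the rinsing.
(e) Not entailed — 'vigorously' adds information not in the original event.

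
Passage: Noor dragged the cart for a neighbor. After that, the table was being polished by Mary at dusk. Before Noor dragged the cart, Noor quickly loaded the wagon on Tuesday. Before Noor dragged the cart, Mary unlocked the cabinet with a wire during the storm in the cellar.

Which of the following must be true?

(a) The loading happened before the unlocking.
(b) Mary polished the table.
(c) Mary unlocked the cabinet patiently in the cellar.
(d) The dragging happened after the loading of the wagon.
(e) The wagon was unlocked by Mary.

(a) Not entailed — the narrative doesn't order the loading relative to the unlocking.
(b) Entailed — 'polish' is an activity; 'was polishing' entails that some polishing happened, so 'polished' holds.
(c) Not entailed — 'patiently' adds information not in the original event.
(d) Entailed — the narrative places the loading before the dragging.
(e) Not entailed — Mary unlocked the cabinet, not the wagon; the wagon belongs to the loading event.

(b), (d)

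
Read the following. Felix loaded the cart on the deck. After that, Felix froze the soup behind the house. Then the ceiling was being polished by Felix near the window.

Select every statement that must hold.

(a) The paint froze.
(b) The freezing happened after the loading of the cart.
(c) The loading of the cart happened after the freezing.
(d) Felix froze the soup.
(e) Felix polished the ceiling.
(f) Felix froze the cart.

(b), (d), (e)

(a) Not entailed — the soup is what froze, not the paint.
(b) Entailed — the narrative places the loading before the freezing.
(c) Not entailed — the narrative places the loading before the freezing, not after.
(d) Entailed — this follows by dropping conjuncts from the freezing event's description.
(e) Entailed — 'polish' is an activity; 'was polishing' entails that some polishing happened, so 'polished' holds.
(f) Not entailed — Felix froze the soup, not the cart; the cart belongs to the loading event.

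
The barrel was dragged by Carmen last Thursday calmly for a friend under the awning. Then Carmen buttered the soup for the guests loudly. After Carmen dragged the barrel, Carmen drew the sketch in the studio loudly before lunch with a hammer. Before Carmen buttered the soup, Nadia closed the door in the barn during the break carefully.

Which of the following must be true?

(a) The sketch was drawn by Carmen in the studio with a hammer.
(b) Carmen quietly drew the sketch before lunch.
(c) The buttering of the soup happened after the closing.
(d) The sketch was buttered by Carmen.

(a) Entailed — the original entails any weakening of itself; this just drops 'loudly', 'before lunch'.
(b) Not entailed — 'quietly' adds a manner not in (and inconsistent with) the original.
(c) Entailed — the narrative places the closing before the buttering.
(d) Not entailed — Carmen buttered the soup, not the sketch; the sketch belongs to the drawing event.

(a), (c)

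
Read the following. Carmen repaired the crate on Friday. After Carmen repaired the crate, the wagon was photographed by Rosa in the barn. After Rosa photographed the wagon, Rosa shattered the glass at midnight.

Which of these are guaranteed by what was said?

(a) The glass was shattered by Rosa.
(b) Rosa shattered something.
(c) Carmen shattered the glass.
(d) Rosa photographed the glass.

(a), (b)

(a) Entailed — this follows by dropping conjuncts from the shattering event's description.
(b) Entailed — dropping 'at midnight' and generalizing the patient leaves a sub-description the original still satisfies.
(c) Not entailed — the passage has Rosa shattering the glass, not Carmen.
(d) Not entailed — Rosa photographed the wagon, not the glass; the glass belongs to the shattering event.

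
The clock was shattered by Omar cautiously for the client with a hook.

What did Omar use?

a hook

'with a hook' marks the instrument of the shattering event.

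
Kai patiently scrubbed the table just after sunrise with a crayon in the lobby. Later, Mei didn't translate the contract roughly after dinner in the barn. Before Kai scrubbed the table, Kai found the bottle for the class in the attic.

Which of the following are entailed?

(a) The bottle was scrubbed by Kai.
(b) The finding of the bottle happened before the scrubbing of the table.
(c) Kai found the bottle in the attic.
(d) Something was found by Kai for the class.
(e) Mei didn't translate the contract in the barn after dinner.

(a) Not entailed — Kai scrubbed the table, not the bottle; the bottle belongs to the finding event.
(b) Entailed — the narrative places the finding before the scrubbing.
(c) Entailed — this follows by dropping conjuncts from the finding event's description.
(d) Entailed — every conjunct here is already in the original finding event.
(e) Not entailed — dropping 'roughly' under negation is not valid — the original leaves open that Mei translated the contract some other way.

(b), (c), (d)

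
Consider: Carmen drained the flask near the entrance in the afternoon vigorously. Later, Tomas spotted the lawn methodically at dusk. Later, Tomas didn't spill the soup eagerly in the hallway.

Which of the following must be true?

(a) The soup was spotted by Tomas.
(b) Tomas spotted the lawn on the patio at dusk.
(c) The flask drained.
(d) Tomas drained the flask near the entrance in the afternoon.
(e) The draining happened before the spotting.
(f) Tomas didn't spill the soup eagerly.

(c), (e)

(a) Not entailed — Tomas spotted the lawn, not the soup; the soup belongs to the spilling event.
(b) Not entailed — 'on the patio' adds information not in the original event.
(c) Entailed — 'Carmen drained the flask' is causative; it entails the inchoative 'the flask drained'.
(d) Not entailed — the passage has Carmen draining the flask, not Tomas.
(e) Entailed — the narrative places the draining before the spotting.
(f) Not entailed — dropping 'in the hallway' under negation is not valid — the original leaves open that Tomas spilled the soup some other way.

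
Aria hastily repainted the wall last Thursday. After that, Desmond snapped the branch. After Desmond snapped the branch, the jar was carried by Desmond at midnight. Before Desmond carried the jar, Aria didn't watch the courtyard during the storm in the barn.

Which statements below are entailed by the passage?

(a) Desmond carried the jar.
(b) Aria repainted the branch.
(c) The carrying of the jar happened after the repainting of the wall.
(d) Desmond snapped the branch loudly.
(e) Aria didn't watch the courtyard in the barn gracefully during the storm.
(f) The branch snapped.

(a) Entailed — every conjunct here is already in the original carrying event.
(b) Not entailed — Aria repainted the wall, not the branch; the branch belongs to the snapping event.
(c) Entailed — the narrative places the repainting before the carrying.
(d) Not entailed — 'loudly' adds information not in the original event.
(e) Entailed — under negation, adding a further restriction is entailed: if no such watching event occurred, none occurred gracefully either.
(f) Entailed — 'Desmond snapped the branch' is causative; it entails the inchoative 'the branch snapped'.

(a), (c), (e), (f)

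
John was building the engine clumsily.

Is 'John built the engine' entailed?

no

'was building' is progressive; for an accomplishment like 'build the engine', it doesn't entail completion.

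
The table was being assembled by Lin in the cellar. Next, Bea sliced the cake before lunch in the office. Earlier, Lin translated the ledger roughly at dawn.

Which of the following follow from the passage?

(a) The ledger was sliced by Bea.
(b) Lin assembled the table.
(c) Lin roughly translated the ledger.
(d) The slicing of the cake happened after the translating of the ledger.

(a) Not entailed — Bea sliced the cake, not the ledger; the ledger belongs to the translating event.
(b) Not entailed — 'was assembling' is progressive on an accomplishment; it does not entail the completed 'assembled'.
(c) Entailed — the original entails any weakening of itself; this just drops 'at dawn'.
(d) Entailed — the narrative places the translating before the slicing.

(c), (d)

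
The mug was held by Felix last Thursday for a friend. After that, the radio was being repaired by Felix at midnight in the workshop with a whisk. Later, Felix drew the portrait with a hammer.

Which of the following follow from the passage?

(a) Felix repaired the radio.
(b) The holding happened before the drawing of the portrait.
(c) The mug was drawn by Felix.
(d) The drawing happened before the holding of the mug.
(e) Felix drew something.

(b), (e)

(a) Not entailed — 'was repairing' is progressive on an accomplishment; it does not entail the completed 'repaired'.
(b) Entailed — the narrative places the holding before the drawing.
(c) Not entailed — Felix drew the portrait, not the mug; the mug belongs to the holding event.
(d) Not entailed — the narrative places the holding before the drawing, not after.
(e) Entailed — dropping 'with a hammer' and generalizing the patient leaves a sub-description the original still satisfies.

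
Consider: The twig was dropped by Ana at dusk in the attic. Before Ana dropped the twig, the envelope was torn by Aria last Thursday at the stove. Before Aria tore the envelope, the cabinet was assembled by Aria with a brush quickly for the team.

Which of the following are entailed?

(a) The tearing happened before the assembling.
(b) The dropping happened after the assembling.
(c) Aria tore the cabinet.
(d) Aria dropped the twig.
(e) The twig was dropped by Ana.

(a) Not entailed — the narrative places the assembling before the tearing, not after.
(b) Entailed — the narrative places the assembling before the dropping.
(c) Not entailed — Aria tore the envelope, not the cabinet; the cabinet belongs to the assembling event.
(d) Not entailed — the passage has Ana dropping the twig, not Aria.
(e) Entailed — the original entails any weakening of itself; this just drops 'at dusk', 'in the attic'.

(b), (e)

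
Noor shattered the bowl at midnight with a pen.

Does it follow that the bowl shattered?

yes

'Noor shattered the bowl' is the causative; it entails the inchoative 'the bowl shattered'.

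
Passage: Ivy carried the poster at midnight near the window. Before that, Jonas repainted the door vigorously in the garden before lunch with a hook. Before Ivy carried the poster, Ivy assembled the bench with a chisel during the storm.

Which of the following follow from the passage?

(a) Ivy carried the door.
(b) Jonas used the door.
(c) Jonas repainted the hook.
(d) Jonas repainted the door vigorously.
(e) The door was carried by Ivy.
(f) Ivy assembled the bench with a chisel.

(d), (f)

(a) Not entailed — Ivy carried the poster, not the door; the door belongs to the repainting event.
(b) Not entailed — the door is the patient, not an instrument — Jonas used a hook.
(c) Not entailed — the hook is the instrument, not what was repainted.
(d) Entailed — this follows by dropping conjuncts from the repainting event's description.
(e) Not entailed — Ivy carried the poster, not the door; the door belongs to the repainting event.
(f) Entailed — every conjunct here is already in the original assembling event.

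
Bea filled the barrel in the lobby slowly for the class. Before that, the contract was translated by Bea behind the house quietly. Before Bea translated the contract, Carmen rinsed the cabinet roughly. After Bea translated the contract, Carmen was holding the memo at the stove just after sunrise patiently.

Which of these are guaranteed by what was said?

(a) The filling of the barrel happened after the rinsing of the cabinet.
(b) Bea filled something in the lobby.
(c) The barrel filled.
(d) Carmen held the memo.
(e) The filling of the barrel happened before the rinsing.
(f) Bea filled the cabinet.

(a) Entailed — the narrative places the rinsing before the filling.
(b) Entailed — the original entails any weakening of itself; this just drops 'for the class', 'slowly' and generalizes the patient.
(c) Entailed — 'Bea filled the barrel' is causative; it entails the inchoative 'the barrel filled'.
(d) Entailed — 'hold' is an activity; 'was holding' entails that some holding happened, so 'held' holds.
(e) Not entailed — the narrative places the rinsing before the filling, not after.
(f) Not entailed — Bea filled the barrel, not the cabinet; the cabinet belongs to the rinsing event.

(a), (b), (c), (d)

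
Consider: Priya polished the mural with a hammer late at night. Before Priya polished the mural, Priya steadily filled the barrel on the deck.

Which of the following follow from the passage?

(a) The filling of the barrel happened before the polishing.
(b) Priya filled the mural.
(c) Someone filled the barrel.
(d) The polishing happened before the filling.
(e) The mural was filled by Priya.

(a), (c)

(a) Entailed — the narrative places the filling before the polishing.
(b) Not entailed — Priya filled the barrel, not the mural; the mural belongs to the polishing event.
(c) Entailed — this follows by dropping conjuncts from the filling event's description.
(d) Not entailed — the narrative places the filling before the polishing, not after.
(e) Not entailed — Priya filled the barrel, not the mural; the mural belongs to the polishing event.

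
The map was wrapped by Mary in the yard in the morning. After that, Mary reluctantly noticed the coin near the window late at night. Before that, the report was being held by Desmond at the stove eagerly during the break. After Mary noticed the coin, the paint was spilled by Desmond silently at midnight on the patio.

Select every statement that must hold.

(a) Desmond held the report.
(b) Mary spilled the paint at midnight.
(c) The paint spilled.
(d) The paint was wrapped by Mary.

(a) Entailed — 'hold' is an activity; 'was holding' entails that some holding happened, so 'held' holds.
(b) Not entailed — the passage has Desmond spilling the paint, not Mary.
(c) Entailed — 'Desmond spilled the paint' is causative; it entails the inchoative 'the paint spilled'.
(d) Not entailed — Mary wrapped the map, not the paint; the paint belongs to the spilling event.

(a), (c)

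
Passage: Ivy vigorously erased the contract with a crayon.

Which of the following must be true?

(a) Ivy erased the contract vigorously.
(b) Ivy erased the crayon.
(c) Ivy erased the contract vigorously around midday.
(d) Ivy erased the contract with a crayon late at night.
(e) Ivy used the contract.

(a) Entailed — this follows by dropping conjuncts from the erasing event's description.
(b) Not entailed — the crayon is the instrument, not what was erased.
(c) Not entailed — 'around midday' adds information not in the original event.
(d) Not entailed — 'late at night' adds information not in the original event.
(e) Not entailed — the contract is the patient, not an instrument — Ivy used a crayon.

(a)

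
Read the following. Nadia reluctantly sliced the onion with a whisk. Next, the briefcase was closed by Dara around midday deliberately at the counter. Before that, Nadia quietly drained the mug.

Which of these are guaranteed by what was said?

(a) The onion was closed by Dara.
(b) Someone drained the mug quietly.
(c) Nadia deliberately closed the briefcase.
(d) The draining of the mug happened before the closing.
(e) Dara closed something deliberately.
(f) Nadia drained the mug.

(a) Not entailed — Dara closed the briefcase, not the onion; the onion belongs to the slicing event.
(b) Entailed — every conjunct here is already in the original draining event.
(c) Not entailed — the passage has Dara closing the briefcase, not Nadia.
(d) Entailed — the narrative places the draining before the closing.
(e) Entailed — dropping 'at the counter', 'around midday' and generalizing the patient leaves a sub-description the original still satisfies.
(f) Entailed — dropping 'quietly' leaves a sub-description the original still satisfies.

(b), (d), (e), (f)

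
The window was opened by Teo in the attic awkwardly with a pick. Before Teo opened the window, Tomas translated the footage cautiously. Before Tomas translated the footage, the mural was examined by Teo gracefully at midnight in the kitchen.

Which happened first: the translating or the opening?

The connectives place the translating before the opening.

the translating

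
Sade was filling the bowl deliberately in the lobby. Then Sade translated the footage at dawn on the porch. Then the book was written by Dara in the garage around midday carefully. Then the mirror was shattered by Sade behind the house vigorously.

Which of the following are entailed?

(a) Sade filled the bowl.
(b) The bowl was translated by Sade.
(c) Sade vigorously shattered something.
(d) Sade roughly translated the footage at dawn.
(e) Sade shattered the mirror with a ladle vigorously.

(a) Not entailed — 'was filling' is progressive on an accomplishment; it does not entail the completed 'filled'.
(b) Not entailed — Sade translated the footage, not the bowl; the bowl belongs to the filling event.
(c) Entailed — dropping 'behind the house' and generalizing the patient leaves a sub-description the original still satisfies.
(d) Not entailed — 'roughly' adds information not in the original event.
(e) Not entailed — 'with a ladle' adds information not in the original event.

(c)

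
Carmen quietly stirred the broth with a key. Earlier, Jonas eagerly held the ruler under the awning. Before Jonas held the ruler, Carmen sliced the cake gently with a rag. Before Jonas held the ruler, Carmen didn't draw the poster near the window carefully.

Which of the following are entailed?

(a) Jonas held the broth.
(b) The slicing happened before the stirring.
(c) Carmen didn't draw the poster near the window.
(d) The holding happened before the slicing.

(a) Not entailed — Jonas held the ruler, not the broth; the broth belongs to the stirring event.
(b) Entailed — the narrative places the slicing before the stirring.
(c) Not entailed — dropping 'carefully' under negation is not valid — the original leaves open that Carmen drew the poster some other way.
(d) Not entailed — the narrative places the slicing before the holding, not after.

(b)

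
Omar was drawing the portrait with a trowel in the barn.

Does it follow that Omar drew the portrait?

no

'was drawing' is progressive; for an accomplishment like 'draw the portrait', it doesn't entail completion.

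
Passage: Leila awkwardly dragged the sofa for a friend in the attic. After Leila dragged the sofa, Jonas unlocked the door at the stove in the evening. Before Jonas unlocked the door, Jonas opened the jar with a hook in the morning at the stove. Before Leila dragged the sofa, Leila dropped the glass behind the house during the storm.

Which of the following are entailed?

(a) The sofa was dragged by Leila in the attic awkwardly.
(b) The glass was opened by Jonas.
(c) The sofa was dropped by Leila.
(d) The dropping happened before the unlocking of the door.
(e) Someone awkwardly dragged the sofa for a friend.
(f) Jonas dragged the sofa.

(a) Entailed — the original entails any weakening of itself; this just drops 'for a friend'.
(b) Not entailed — Jonas opened the jar, not the glass; the glass belongs to the dropping event.
(c) Not entailed — Leila dropped the glass, not the sofa; the sofa belongs to the dragging event.
(d) Entailed — the narrative places the dropping before the unlocking.
(e) Entailed — dropping 'in the attic' and generalizing the agent leaves a sub-description the original still satisfies.
(f) Not entailed — the passage has Leila dragging the sofa, not Jonas.

(a), (d), (e)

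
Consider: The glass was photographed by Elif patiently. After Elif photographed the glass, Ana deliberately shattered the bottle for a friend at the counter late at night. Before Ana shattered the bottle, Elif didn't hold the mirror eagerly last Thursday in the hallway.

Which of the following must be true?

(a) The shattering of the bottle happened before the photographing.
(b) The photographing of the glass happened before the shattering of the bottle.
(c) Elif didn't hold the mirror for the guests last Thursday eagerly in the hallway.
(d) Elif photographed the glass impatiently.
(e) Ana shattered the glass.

(b), (c)

(a) Not entailed — the narrative places the photographing before the shattering, not after.
(b) Entailed — the narrative places the photographing before the shattering.
(c) Entailed — under negation, adding a further restriction is entailed: if no such holding event occurred, none occurred for the guests either.
(d) Not entailed — 'impatiently' adds a manner not in (and inconsistent with) the original.
(e) Not entailed — Ana shattered the bottle, not the glass; the glass belongs to the photographing event.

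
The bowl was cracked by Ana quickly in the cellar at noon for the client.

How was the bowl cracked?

'quickly' marks the manner of the cracking event.

quickly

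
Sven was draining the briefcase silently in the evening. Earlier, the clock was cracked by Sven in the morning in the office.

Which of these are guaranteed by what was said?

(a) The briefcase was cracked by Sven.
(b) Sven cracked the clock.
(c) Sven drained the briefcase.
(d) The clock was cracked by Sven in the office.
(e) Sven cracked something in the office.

(b), (d), (e)

(a) Not entailed — Sven cracked the clock, not the briefcase; the briefcase belongs to the draining event.
(b) Entailed — dropping 'in the morning', 'in the office' leaves a sub-description the original still satisfies.
(c) Not entailed — 'was draining' is progressive on an accomplishment; it does not entail the completed 'drained'.
(d) Entailed — this follows by dropping conjuncts from the cracking event's description.
(e) Entailed — the original entails any weakening of itself; this just drops 'in the morning' and generalizes the patient.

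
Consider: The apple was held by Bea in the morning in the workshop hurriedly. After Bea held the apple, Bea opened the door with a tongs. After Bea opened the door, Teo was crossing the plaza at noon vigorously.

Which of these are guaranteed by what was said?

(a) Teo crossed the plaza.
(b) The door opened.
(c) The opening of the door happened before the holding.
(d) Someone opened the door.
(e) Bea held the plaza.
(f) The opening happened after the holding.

(a) Not entailed — 'was crossing' is progressive on an accomplishment; it does not entail the completed 'crossed'.
(b) Entailed — 'Bea opened the door' is causative; it entails the inchoative 'the door opened'.
(c) Not entailed — the narrative places the holding before the opening, not after.
(d) Entailed — every conjunct here is already in the original opening event.
(e) Not entailed — Bea held the apple, not the plaza; the plaza belongs to the crossing event.
(f) Entailed — the narrative places the holding before the opening.

(b), (d), (f)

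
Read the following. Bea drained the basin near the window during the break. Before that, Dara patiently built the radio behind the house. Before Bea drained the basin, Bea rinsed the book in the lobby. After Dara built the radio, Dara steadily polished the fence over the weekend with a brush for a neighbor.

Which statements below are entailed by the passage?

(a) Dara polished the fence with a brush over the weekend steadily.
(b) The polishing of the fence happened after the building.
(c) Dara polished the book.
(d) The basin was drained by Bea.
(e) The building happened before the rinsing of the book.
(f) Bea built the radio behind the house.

(a) Entailed — the original entails any weakening of itself; this just drops 'for a neighbor'.
(b) Entailed — the narrative places the building before the polishing.
(c) Not entailed — Dara polished the fence, not the book; the book belongs to the rinsing event.
(d) Entailed — this follows by dropping conjuncts from the draining event's description.
(e) Not entailed — the narrative doesn't order the building relative to the rinsing.
(f) Not entailed — the passage has Dara building the radio, not Bea.

(a), (b), (d)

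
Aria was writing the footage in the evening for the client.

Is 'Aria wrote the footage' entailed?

no

'was writing' is progressive; for an accomplishment like 'write the footage', it doesn't entail completion.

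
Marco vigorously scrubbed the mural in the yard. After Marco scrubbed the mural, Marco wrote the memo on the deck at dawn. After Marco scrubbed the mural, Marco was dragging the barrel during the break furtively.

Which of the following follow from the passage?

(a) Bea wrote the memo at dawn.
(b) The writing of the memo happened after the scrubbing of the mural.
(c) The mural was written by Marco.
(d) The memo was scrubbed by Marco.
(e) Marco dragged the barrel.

(b), (e)

(a) Not entailed — the passage has Marco writing the memo, not Bea.
(b) Entailed — the narrative places the scrubbing before the writing.
(c) Not entailed — Marco wrote the memo, not the mural; the mural belongs to the scrubbing event.
(d) Not entailed — Marco scrubbed the mural, not the memo; the memo belongs to the writing event.
(e) Entailed — 'drag' is an activity; 'was dragging' entails that some dragging happened, so 'dragged' holds.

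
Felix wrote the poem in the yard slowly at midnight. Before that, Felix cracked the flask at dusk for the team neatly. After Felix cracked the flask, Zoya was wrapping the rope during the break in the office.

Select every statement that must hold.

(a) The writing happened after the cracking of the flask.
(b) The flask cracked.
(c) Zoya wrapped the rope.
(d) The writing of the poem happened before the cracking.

(a) Entailed — the narrative places the cracking before the writing.
(b) Entailed — 'Felix cracked the flask' is causative; it entails the inchoative 'the flask cracked'.
(c) Not entailed — 'was wrapping' is progressive on an accomplishment; it does not entail the completed 'wrapped'.
(d) Not entailed — the narrative places the cracking before the writing, not after.

(a), (b)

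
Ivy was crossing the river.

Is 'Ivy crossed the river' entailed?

no

'was crossing' is progressive; for an accomplishment like 'cross the river', it doesn't entail completion.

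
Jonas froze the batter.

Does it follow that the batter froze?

yes

'Jonas froze the batter' is the causative; it entails the inchoative 'the batter froze'.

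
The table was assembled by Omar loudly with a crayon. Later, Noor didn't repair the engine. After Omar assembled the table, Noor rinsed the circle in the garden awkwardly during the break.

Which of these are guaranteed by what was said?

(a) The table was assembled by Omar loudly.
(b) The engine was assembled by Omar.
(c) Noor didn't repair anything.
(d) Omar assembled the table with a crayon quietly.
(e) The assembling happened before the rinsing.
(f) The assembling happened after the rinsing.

(a) Entailed — the original entails any weakening of itself; this just drops 'with a crayon'.
(b) Not entailed — Omar assembled the table, not the engine; the engine belongs to the repairing event.
(c) Not entailed — the original only denies this specific event; Noor may have repaired something else.
(d) Not entailed — 'quietly' adds a manner not in (and inconsistent with) the original.
(e) Entailed — the narrative places the assembling before the rinsing.
(f) Not entailed — the narrative places the assembling before the rinsing, not after.

(a), (e)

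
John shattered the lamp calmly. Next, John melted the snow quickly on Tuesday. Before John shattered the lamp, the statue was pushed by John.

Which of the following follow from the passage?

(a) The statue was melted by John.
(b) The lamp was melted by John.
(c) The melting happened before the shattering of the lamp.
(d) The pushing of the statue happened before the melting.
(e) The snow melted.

(a) Not entailed — John melted the snow, not the statue; the statue belongs to the pushing event.
(b) Not entailed — John melted the snow, not the lamp; the lamp belongs to the shattering event.
(c) Not entailed — the narrative places the shattering before the melting, not after.
(d) Entailed — the narrative places the pushing before the melting.
(e) Entailed — 'John melted the snow' is causative; it entails the inchoative 'the snow melted'.

(d), (e)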